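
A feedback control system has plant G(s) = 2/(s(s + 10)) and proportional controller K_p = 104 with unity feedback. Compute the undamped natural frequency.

With unity feedback the closed-loop characteristic equation is s² + 10s + 104·2 = s² + 10s + 208 = 0.
Matching s² + 2ζω_n s + ω_n²: ω_n = √208 = 14.42 rad/s and 2ζω_n = 10, so ζ = 10/(2·14.42) = 0.347.

ω_n = 14.4 rad/s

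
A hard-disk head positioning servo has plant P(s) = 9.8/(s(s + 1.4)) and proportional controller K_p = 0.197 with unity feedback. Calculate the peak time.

The closed-loop denominator s² + 1.4s + 1.931 gives ω_n = √1.931 = 1.389 and ζ = 1.4/(2ω_n) = 0.5038.
Damped frequency ω_d = ω_n√(1−ζ²) = 1.2 rad/s, so peak time T_p = π/ω_d = 2.62 s.

T_p = 2.62 s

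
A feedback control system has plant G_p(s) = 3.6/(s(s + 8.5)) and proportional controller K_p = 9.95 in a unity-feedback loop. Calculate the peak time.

T_p = 0.746 s

The closed-loop denominator s² + 8.5s + 35.82 gives ω_n = √35.82 = 5.985 and ζ = 8.5/(2ω_n) = 0.7101.
Damped frequency ω_d = ω_n√(1−ζ²) = 4.214 rad/s, so peak time T_p = π/ω_d = 0.746 s.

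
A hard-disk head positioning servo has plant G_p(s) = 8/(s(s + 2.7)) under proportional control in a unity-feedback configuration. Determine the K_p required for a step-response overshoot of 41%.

K_p = 3.06

From %OS = 100·exp(−πζ/√(1−ζ²)) = 41%, ζ = −ln(0.41)/√(π²+ln²(0.41)) = 0.273.
Characteristic equation s² + 2.7s + 8K_p = 0 gives ζ = 2.7/(2√(8K_p)).
Setting ζ = 0.273: √(8K_p) = 2.7/(2·0.273) = 4.945, so K_p = 24.45/8 = 3.06.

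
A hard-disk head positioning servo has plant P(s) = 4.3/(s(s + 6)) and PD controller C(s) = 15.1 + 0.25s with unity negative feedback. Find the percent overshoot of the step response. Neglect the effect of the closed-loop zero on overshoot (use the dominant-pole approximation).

Forward path: (15.1 + 0.25s)·4.3/(s(s+6)). The closed-loop characteristic equation is s² + (6 + 4.3·0.25)s + 4.3·15.1 = 0.
That is s² + 7.075s + 64.93 = 0, so ω_n = 8.058 rad/s and ζ = 7.075/(2·8.058) = 0.439.
%OS = 100·exp(−πζ/√(1−ζ²)) = 21.5%.

21.5%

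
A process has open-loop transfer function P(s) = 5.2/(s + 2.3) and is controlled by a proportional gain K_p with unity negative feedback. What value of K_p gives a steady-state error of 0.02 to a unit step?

K_p = 21.7

The loop is type 0, so e_ss(step) = 1/(1 + K_pos) with K_pos = K_p·P(0).
P(0) = 2.261. Require 1/(1 + K_p·2.261) = 0.02, so 1 + 2.261·K_p = 50.
K_p = (50 − 1)/2.261 = 21.7.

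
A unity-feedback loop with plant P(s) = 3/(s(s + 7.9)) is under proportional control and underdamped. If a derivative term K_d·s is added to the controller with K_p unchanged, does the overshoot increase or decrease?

With PD the characteristic equation becomes s² + (a + K·K_d)s + K·K_p = 0; the damping term grows, ζ rises, overshoot falls.

decrease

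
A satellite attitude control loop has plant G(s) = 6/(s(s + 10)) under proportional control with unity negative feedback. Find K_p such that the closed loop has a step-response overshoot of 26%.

From %OS = 100·exp(−πζ/√(1−ζ²)) = 26%, ζ = −ln(0.26)/√(π²+ln²(0.26)) = 0.3941.
Characteristic equation s² + 10s + 6K_p = 0 gives ζ = 10/(2√(6K_p)).
Setting ζ = 0.3941: √(6K_p) = 10/(2·0.3941) = 12.69, so K_p = 161/6 = 26.8.

K_p = 26.8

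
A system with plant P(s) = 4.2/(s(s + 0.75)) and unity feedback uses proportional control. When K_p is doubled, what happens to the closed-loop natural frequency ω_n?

ω_n = √(4.2·K_p), which grows with K_p.

increase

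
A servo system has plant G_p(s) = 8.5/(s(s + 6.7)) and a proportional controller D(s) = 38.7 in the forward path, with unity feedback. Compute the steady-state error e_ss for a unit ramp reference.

0.0204

The loop has one pole at the origin (type 1). Velocity error constant K_v = lim_{s→0} s·D(s)G_p(s) = 38.7·8.5/6.7 = 49.1.
Steady-state error to a unit ramp: e_ss = 1/K_v = 0.0204.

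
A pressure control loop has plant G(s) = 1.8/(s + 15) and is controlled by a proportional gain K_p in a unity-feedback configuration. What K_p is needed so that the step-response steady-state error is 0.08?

K_p = 95.8

The loop is type 0, so e_ss(step) = 1/(1 + K_pos) with K_pos = K_p·G(0).
G(0) = 0.12. Require 1/(1 + K_p·0.12) = 0.08, so 1 + 0.12·K_p = 12.5.
K_p = (12.5 − 1)/0.12 = 95.8.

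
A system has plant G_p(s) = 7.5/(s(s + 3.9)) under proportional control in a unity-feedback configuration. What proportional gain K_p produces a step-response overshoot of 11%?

K_p = 1.53

From %OS = 100·exp(−πζ/√(1−ζ²)) = 11%, ζ = −ln(0.11)/√(π²+ln²(0.11)) = 0.5749.
Characteristic equation s² + 3.9s + 7.5K_p = 0 gives ζ = 3.9/(2√(7.5K_p)).
Setting ζ = 0.5749: √(7.5K_p) = 3.9/(2·0.5749) = 3.392, so K_p = 11.51/7.5 = 1.53.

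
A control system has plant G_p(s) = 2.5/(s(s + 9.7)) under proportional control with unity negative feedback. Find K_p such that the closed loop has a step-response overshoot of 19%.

From %OS = 100·exp(−πζ/√(1−ζ²)) = 19%, ζ = −ln(0.19)/√(π²+ln²(0.19)) = 0.4673.
Characteristic equation s² + 9.7s + 2.5K_p = 0 gives ζ = 9.7/(2√(2.5K_p)).
Setting ζ = 0.4673: √(2.5K_p) = 9.7/(2·0.4673) = 10.38, so K_p = 107.7/2.5 = 43.1.

K_p = 43.1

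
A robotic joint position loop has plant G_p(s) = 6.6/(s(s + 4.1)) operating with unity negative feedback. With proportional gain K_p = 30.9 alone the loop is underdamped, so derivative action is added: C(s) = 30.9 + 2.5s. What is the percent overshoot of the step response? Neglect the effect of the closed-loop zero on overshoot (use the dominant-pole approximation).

Forward path: (30.9 + 2.5s)·6.6/(s(s+4.1)). The closed-loop characteristic equation is s² + (4.1 + 6.6·2.5)s + 6.6·30.9 = 0.
That is s² + 20.6s + 203.9 = 0, so ω_n = 14.28 rad/s and ζ = 20.6/(2·14.28) = 0.7213.
%OS = 100·exp(−πζ/√(1−ζ²)) = 3.8%.

3.8%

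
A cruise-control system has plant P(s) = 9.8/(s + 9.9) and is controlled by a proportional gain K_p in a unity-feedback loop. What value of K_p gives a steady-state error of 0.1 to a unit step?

For a type-0 loop with proportional control, e_ss = 1/(1 + K_p·P(0)).
P(0) = 0.9899. Require 1/(1 + K_p·0.9899) = 0.1, so 1 + 0.9899·K_p = 10.
K_p = (10 − 1)/0.9899 = 9.09.

K_p = 9.09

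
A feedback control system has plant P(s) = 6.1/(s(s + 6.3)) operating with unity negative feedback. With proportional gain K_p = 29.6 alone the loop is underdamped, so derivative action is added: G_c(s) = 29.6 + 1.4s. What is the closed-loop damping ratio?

ζ = 0.552

Forward path: (29.6 + 1.4s)·6.1/(s(s+6.3)). The closed-loop characteristic equation is s² + (6.3 + 6.1·1.4)s + 6.1·29.6 = 0.
That is s² + 14.84s + 180.6 = 0, so ω_n = 13.44 rad/s and ζ = 14.84/(2·13.44) = 0.5522.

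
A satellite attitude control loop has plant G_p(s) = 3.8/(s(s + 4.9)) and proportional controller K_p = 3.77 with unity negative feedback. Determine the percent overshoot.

Closed-loop characteristic equation: s² + 4.9s + 14.33 = 0, so ω_n = 3.785 rad/s and ζ = 4.9/(2·3.785) = 0.6473.
%OS = 100·exp(−πζ/√(1−ζ²)) = 100·exp(−π·0.6473/√0.581) = 6.94%.

6.94%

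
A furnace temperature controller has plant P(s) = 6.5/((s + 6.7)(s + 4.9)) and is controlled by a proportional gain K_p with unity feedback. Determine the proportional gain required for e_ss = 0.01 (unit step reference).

For a type-0 loop with proportional control, e_ss = 1/(1 + K_p·P(0)).
P(0) = 0.198. Require 1/(1 + K_p·0.198) = 0.01, so 1 + 0.198·K_p = 100.
K_p = (100 − 1)/0.198 = 500.

K_p = 500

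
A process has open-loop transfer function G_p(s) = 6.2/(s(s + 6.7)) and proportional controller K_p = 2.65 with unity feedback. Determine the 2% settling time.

T_s ≈ 1.19 s

The closed-loop denominator s² + 6.7s + 16.43 gives ω_n = √16.43 = 4.053 and ζ = 6.7/(2ω_n) = 0.8265.
2% settling time T_s ≈ 4/(ζω_n) = 4/3.35 = 1.19 s.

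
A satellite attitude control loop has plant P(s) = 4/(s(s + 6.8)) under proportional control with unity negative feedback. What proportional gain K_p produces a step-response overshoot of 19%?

K_p = 13.2

From %OS = 100·exp(−πζ/√(1−ζ²)) = 19%, ζ = −ln(0.19)/√(π²+ln²(0.19)) = 0.4673.
Characteristic equation s² + 6.8s + 4K_p = 0 gives ζ = 6.8/(2√(4K_p)).
Setting ζ = 0.4673: √(4K_p) = 6.8/(2·0.4673) = 7.275, so K_p = 52.93/4 = 13.2.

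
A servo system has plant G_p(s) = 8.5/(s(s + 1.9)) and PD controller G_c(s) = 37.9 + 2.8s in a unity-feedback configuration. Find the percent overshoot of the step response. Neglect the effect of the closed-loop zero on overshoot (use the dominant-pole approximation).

3.99%

Forward path: (37.9 + 2.8s)·8.5/(s(s+1.9)). The closed-loop characteristic equation is s² + (1.9 + 8.5·2.8)s + 8.5·37.9 = 0.
That is s² + 25.7s + 322.1 = 0, so ω_n = 17.95 rad/s and ζ = 25.7/(2·17.95) = 0.7159.
%OS = 100·exp(−πζ/√(1−ζ²)) = 3.99%.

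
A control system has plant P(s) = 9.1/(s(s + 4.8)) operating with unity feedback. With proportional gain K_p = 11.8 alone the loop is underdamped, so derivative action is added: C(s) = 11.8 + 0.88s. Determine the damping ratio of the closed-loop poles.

Forward path: (11.8 + 0.88s)·9.1/(s(s+4.8)). The closed-loop characteristic equation is s² + (4.8 + 9.1·0.88)s + 9.1·11.8 = 0.
That is s² + 12.81s + 107.4 = 0, so ω_n = 10.36 rad/s and ζ = 12.81/(2·10.36) = 0.618.

ζ = 0.618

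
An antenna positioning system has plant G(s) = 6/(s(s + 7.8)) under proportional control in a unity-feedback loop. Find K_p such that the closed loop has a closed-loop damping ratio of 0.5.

Closed-loop characteristic equation: s² + 7.8s + K_p·6 = 0.
So ω_n = √(6K_p) and 2ζω_n = 7.8, giving ζ = 7.8/(2√(6K_p)).
Setting ζ = 0.5: √(6K_p) = 7.8/(2·0.5) = 7.8, so K_p = 60.84/6 = 10.1.

K_p = 10.1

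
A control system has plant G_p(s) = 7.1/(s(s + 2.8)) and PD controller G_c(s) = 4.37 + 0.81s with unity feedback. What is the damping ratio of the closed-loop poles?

ζ = 0.768

Forward path: (4.37 + 0.81s)·7.1/(s(s+2.8)). The closed-loop characteristic equation is s² + (2.8 + 7.1·0.81)s + 7.1·4.37 = 0.
That is s² + 8.551s + 31.03 = 0, so ω_n = 5.57 rad/s and ζ = 8.551/(2·5.57) = 0.7676.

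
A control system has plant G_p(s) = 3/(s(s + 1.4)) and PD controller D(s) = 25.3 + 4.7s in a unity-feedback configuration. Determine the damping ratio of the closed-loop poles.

ζ = 0.89

Forward path: (25.3 + 4.7s)·3/(s(s+1.4)). The closed-loop characteristic equation is s² + (1.4 + 3·4.7)s + 3·25.3 = 0.
That is s² + 15.5s + 75.9 = 0, so ω_n = 8.712 rad/s and ζ = 15.5/(2·8.712) = 0.8896.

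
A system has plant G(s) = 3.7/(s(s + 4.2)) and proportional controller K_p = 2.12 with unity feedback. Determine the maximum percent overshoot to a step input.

2.84%

From 1 + K_pG(s) = 0: s² + 4.2s + 7.844 = 0 ⇒ ω_n = 2.801, ζ = 0.7498.
%OS = 100·exp(−πζ/√(1−ζ²)) = 100·exp(−π·0.7498/√0.4378) = 2.84%.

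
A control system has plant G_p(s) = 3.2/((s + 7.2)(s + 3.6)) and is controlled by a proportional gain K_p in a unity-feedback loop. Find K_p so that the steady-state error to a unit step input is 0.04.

For a type-0 loop with proportional control, e_ss = 1/(1 + K_p·G_p(0)).
G_p(0) = 0.1235. Require 1/(1 + K_p·0.1235) = 0.04, so 1 + 0.1235·K_p = 25.
K_p = (25 − 1)/0.1235 = 194.

K_p = 194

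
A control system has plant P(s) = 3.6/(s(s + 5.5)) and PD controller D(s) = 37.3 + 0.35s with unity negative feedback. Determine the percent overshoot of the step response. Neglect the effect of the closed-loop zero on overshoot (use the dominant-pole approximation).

38.4%

Forward path: (37.3 + 0.35s)·3.6/(s(s+5.5)). The closed-loop characteristic equation is s² + (5.5 + 3.6·0.35)s + 3.6·37.3 = 0.
That is s² + 6.76s + 134.3 = 0, so ω_n = 11.59 rad/s and ζ = 6.76/(2·11.59) = 0.2917.
%OS = 100·exp(−πζ/√(1−ζ²)) = 38.4%.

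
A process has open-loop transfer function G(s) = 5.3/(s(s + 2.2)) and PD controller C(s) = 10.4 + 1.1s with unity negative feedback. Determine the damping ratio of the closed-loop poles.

Forward path: (10.4 + 1.1s)·5.3/(s(s+2.2)). The closed-loop characteristic equation is s² + (2.2 + 5.3·1.1)s + 5.3·10.4 = 0.
That is s² + 8.03s + 55.12 = 0, so ω_n = 7.424 rad/s and ζ = 8.03/(2·7.424) = 0.5408.

ζ = 0.541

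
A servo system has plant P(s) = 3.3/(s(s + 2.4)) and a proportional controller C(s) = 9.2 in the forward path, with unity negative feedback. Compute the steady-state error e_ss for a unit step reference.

0

The open loop C(s)P(s) has a pole at the origin (type 1), so the static position error constant is infinite and e_ss = 1/(1+∞) = 0.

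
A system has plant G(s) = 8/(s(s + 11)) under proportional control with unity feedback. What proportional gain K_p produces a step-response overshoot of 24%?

From %OS = 100·exp(−πζ/√(1−ζ²)) = 24%, ζ = −ln(0.24)/√(π²+ln²(0.24)) = 0.4136.
Characteristic equation s² + 11s + 8K_p = 0 gives ζ = 11/(2√(8K_p)).
Setting ζ = 0.4136: √(8K_p) = 11/(2·0.4136) = 13.3, so K_p = 176.8/8 = 22.1.

K_p = 22.1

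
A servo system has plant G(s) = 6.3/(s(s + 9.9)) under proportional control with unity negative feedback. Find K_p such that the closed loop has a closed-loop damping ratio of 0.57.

K_p = 12

Closed-loop characteristic equation: s² + 9.9s + K_p·6.3 = 0.
So ω_n = √(6.3K_p) and 2ζω_n = 9.9, giving ζ = 9.9/(2√(6.3K_p)).
Setting ζ = 0.57: √(6.3K_p) = 9.9/(2·0.57) = 8.684, so K_p = 75.42/6.3 = 12.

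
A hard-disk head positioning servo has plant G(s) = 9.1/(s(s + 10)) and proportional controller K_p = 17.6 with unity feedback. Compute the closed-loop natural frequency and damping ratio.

1 + K_p·G(s) = 0 gives s² + 10s + 160.2 = 0.
Matching s² + 2ζω_n s + ω_n²: ω_n = √160.2 = 12.66 rad/s and 2ζω_n = 10, so ζ = 10/(2·12.66) = 0.395.

ω_n = 12.7 rad/s, ζ = 0.395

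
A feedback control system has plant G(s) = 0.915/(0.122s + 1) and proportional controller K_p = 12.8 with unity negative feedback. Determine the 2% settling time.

T_s ≈ 0.0384 s

Closed loop: T(s) = K_p·G/(1+K_p·G) = 11.71/(0.122s + 1 + 11.71), with pole at s = −(1 + 11.71)/0.122 = −104.2.
τ = 1/104.2 = 0.009597 s, so 2% settling time ≈ 4τ = 0.0384 s.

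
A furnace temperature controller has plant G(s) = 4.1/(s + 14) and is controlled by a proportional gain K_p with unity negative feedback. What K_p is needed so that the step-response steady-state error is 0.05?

The loop is type 0, so e_ss(step) = 1/(1 + K_pos) with K_pos = K_p·G(0).
G(0) = 0.2929. Require 1/(1 + K_p·0.2929) = 0.05, so 1 + 0.2929·K_p = 20.
K_p = (20 − 1)/0.2929 = 64.9.

K_p = 64.9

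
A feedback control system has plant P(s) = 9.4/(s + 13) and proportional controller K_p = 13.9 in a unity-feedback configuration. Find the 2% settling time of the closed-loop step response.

Closed-loop transfer function: T(s) = K_p·P(s)/(1 + K_p·P(s)) = 130.7/(s + 13 + 130.7) = 130.7/(s + 143.7).
Time constant τ = 1/143.7 = 0.006961 s, so the 2% settling time is about 4τ = 0.0278 s.

T_s ≈ 0.0278 s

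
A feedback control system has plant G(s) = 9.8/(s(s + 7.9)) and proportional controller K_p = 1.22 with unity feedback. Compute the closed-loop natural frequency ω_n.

ω_n = 3.46 rad/s

With unity feedback the closed-loop characteristic equation is s² + 7.9s + 1.22·9.8 = s² + 7.9s + 11.96 = 0.
Matching s² + 2ζω_n s + ω_n²: ω_n = √11.96 = 3.458 rad/s and 2ζω_n = 7.9, so ζ = 7.9/(2·3.458) = 1.14.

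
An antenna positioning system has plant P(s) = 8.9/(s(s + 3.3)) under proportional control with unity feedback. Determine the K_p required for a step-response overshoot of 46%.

K_p = 5.31

From %OS = 100·exp(−πζ/√(1−ζ²)) = 46%, ζ = −ln(0.46)/√(π²+ln²(0.46)) = 0.24.
Characteristic equation s² + 3.3s + 8.9K_p = 0 gives ζ = 3.3/(2√(8.9K_p)).
Setting ζ = 0.24: √(8.9K_p) = 3.3/(2·0.24) = 6.876, so K_p = 47.28/8.9 = 5.31.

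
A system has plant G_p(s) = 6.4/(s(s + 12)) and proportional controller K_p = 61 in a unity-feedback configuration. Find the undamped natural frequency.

1 + K_p·G_p(s) = 0 gives s² + 12s + 390.4 = 0.
So ω_n² = 390.4 ⇒ ω_n = 19.76 rad/s, and ζ = 12/(2ω_n) = 0.304.

ω_n = 19.8 rad/s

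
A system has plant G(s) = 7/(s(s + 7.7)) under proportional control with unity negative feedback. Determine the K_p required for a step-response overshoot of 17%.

From %OS = 100·exp(−πζ/√(1−ζ²)) = 17%, ζ = −ln(0.17)/√(π²+ln²(0.17)) = 0.4913.
Characteristic equation s² + 7.7s + 7K_p = 0 gives ζ = 7.7/(2√(7K_p)).
Setting ζ = 0.4913: √(7K_p) = 7.7/(2·0.4913) = 7.837, so K_p = 61.41/7 = 8.77.

K_p = 8.77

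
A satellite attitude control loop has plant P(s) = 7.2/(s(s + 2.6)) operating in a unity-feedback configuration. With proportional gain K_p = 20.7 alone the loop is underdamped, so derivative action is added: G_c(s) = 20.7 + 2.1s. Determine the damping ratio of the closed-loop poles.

Forward path: (20.7 + 2.1s)·7.2/(s(s+2.6)). The closed-loop characteristic equation is s² + (2.6 + 7.2·2.1)s + 7.2·20.7 = 0.
That is s² + 17.72s + 149 = 0, so ω_n = 12.21 rad/s and ζ = 17.72/(2·12.21) = 0.7257.

ζ = 0.726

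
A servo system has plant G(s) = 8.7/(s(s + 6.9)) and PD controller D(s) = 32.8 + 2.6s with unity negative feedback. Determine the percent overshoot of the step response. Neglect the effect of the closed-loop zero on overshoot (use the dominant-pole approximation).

0.354%

Forward path: (32.8 + 2.6s)·8.7/(s(s+6.9)). The closed-loop characteristic equation is s² + (6.9 + 8.7·2.6)s + 8.7·32.8 = 0.
That is s² + 29.52s + 285.4 = 0, so ω_n = 16.89 rad/s and ζ = 29.52/(2·16.89) = 0.8738.
%OS = 100·exp(−πζ/√(1−ζ²)) = 0.354%.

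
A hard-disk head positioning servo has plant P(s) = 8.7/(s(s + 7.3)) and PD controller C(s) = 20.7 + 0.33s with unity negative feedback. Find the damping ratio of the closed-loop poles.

ζ = 0.379

Forward path: (20.7 + 0.33s)·8.7/(s(s+7.3)). The closed-loop characteristic equation is s² + (7.3 + 8.7·0.33)s + 8.7·20.7 = 0.
That is s² + 10.17s + 180.1 = 0, so ω_n = 13.42 rad/s and ζ = 10.17/(2·13.42) = 0.379.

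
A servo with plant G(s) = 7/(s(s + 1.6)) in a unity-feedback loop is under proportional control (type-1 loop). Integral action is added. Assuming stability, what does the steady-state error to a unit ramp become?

The integrator raises the loop to type 2, so K_v → ∞ and e_ss to a ramp is zero.

0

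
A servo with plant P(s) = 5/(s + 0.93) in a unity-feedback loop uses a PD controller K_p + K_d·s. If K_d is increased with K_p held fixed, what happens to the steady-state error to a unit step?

unchanged

K_d affects only the transient (the s-coefficient); the DC loop gain, and hence e_ss, depends only on K_p.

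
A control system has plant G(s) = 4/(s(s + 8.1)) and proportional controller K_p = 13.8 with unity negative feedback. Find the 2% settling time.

T_s ≈ 0.988 s

From 1 + K_pG(s) = 0: s² + 8.1s + 55.2 = 0 ⇒ ω_n = 7.43, ζ = 0.5451.
2% settling time T_s ≈ 4/(ζω_n) = 4/4.05 = 0.988 s.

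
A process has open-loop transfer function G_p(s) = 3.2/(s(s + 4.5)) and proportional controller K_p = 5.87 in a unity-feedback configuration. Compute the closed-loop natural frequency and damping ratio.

ω_n = 4.33 rad/s, ζ = 0.519

With unity feedback the closed-loop characteristic equation is s² + 4.5s + 5.87·3.2 = s² + 4.5s + 18.78 = 0.
So ω_n² = 18.78 ⇒ ω_n = 4.334 rad/s, and ζ = 4.5/(2ω_n) = 0.519.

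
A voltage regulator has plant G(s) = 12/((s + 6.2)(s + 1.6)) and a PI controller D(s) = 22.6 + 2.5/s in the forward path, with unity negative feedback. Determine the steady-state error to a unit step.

The open loop D(s)G(s) has a pole at the origin (type 1), so the static position error constant is infinite and e_ss = 1/(1+∞) = 0.

0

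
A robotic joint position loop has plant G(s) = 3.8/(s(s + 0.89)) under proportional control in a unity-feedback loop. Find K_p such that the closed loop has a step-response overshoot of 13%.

K_p = 0.176

From %OS = 100·exp(−πζ/√(1−ζ²)) = 13%, ζ = −ln(0.13)/√(π²+ln²(0.13)) = 0.5446.
Characteristic equation s² + 0.89s + 3.8K_p = 0 gives ζ = 0.89/(2√(3.8K_p)).
Setting ζ = 0.5446: √(3.8K_p) = 0.89/(2·0.5446) = 0.817, so K_p = 0.6676/3.8 = 0.176.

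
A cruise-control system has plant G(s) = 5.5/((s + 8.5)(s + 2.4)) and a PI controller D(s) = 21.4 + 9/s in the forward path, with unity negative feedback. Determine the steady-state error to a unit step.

0

The open loop D(s)G(s) has a pole at the origin (type 1), so the static position error constant is infinite and e_ss = 1/(1+∞) = 0.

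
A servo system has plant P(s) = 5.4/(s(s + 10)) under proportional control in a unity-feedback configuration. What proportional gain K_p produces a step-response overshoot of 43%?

From %OS = 100·exp(−πζ/√(1−ζ²)) = 43%, ζ = −ln(0.43)/√(π²+ln²(0.43)) = 0.2594.
Characteristic equation s² + 10s + 5.4K_p = 0 gives ζ = 10/(2√(5.4K_p)).
Setting ζ = 0.2594: √(5.4K_p) = 10/(2·0.2594) = 19.27, so K_p = 371.4/5.4 = 68.8.

K_p = 68.8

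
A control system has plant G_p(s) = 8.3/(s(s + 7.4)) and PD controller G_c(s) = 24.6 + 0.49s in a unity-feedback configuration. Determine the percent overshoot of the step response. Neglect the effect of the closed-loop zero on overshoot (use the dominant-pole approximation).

25.3%

Forward path: (24.6 + 0.49s)·8.3/(s(s+7.4)). The closed-loop characteristic equation is s² + (7.4 + 8.3·0.49)s + 8.3·24.6 = 0.
That is s² + 11.47s + 204.2 = 0, so ω_n = 14.29 rad/s and ζ = 11.47/(2·14.29) = 0.4012.
%OS = 100·exp(−πζ/√(1−ζ²)) = 25.3%.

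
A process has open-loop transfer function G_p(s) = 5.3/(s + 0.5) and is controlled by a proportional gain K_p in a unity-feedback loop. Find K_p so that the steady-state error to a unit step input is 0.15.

For a type-0 loop with proportional control, e_ss = 1/(1 + K_p·G_p(0)).
G_p(0) = 10.6. Require 1/(1 + K_p·10.6) = 0.15, so 1 + 10.6·K_p = 6.667.
K_p = (6.667 − 1)/10.6 = 0.535.

K_p = 0.535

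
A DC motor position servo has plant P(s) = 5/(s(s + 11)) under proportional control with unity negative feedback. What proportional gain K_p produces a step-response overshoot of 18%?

From %OS = 100·exp(−πζ/√(1−ζ²)) = 18%, ζ = −ln(0.18)/√(π²+ln²(0.18)) = 0.4791.
Characteristic equation s² + 11s + 5K_p = 0 gives ζ = 11/(2√(5K_p)).
Setting ζ = 0.4791: √(5K_p) = 11/(2·0.4791) = 11.48, so K_p = 131.8/5 = 26.4.

K_p = 26.4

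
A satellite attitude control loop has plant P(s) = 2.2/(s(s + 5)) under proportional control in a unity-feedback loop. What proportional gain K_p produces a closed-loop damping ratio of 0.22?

Closed-loop characteristic equation: s² + 5s + K_p·2.2 = 0.
So ω_n = √(2.2K_p) and 2ζω_n = 5, giving ζ = 5/(2√(2.2K_p)).
Setting ζ = 0.22: √(2.2K_p) = 5/(2·0.22) = 11.36, so K_p = 129.1/2.2 = 58.7.

K_p = 58.7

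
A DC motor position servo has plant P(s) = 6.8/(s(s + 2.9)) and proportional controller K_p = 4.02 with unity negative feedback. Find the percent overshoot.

40.4%

From 1 + K_pP(s) = 0: s² + 2.9s + 27.34 = 0 ⇒ ω_n = 5.228, ζ = 0.2773.
%OS = 100·exp(−πζ/√(1−ζ²)) = 100·exp(−π·0.2773/√0.9231) = 40.4%.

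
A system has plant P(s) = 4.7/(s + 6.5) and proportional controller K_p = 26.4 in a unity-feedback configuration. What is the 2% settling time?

Closed-loop transfer function: T(s) = K_p·P(s)/(1 + K_p·P(s)) = 124.1/(s + 6.5 + 124.1) = 124.1/(s + 130.6).
Time constant τ = 1/130.6 = 0.007658 s, so the 2% settling time is about 4τ = 0.0306 s.

T_s ≈ 0.0306 s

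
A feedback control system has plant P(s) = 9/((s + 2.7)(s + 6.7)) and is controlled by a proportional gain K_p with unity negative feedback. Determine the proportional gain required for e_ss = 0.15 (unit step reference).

K_p = 11.4

For a type-0 loop with proportional control, e_ss = 1/(1 + K_p·P(0)).
P(0) = 0.4975. Require 1/(1 + K_p·0.4975) = 0.15, so 1 + 0.4975·K_p = 6.667.
K_p = (6.667 − 1)/0.4975 = 11.4.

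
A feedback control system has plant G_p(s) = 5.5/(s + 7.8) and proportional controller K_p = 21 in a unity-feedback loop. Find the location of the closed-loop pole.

s = -123.3

Closed-loop transfer function: T(s) = K_p·G_p(s)/(1 + K_p·G_p(s)) = 115.5/(s + 7.8 + 115.5) = 115.5/(s + 123.3).
The closed-loop pole is at s = −123.3.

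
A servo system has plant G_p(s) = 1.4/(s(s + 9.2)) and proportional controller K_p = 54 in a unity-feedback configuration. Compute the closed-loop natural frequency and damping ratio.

The closed-loop denominator is s(s+9.2) + 54·1.4 = s² + 9.2s + 75.6.
So ω_n² = 75.6 ⇒ ω_n = 8.695 rad/s, and ζ = 9.2/(2ω_n) = 0.529.

ω_n = 8.69 rad/s, ζ = 0.529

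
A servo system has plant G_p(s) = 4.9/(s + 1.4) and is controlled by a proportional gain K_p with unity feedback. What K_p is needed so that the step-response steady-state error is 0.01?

K_p = 28.3

Steady-state error for a unit step on this type-0 loop is 1/(1 + K_p·G_p(0)).
G_p(0) = 3.5. Require 1/(1 + K_p·3.5) = 0.01, so 1 + 3.5·K_p = 100.
K_p = (100 − 1)/3.5 = 28.3.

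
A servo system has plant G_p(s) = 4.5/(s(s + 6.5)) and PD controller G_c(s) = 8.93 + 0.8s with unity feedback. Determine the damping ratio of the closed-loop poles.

ζ = 0.797

Forward path: (8.93 + 0.8s)·4.5/(s(s+6.5)). The closed-loop characteristic equation is s² + (6.5 + 4.5·0.8)s + 4.5·8.93 = 0.
That is s² + 10.1s + 40.19 = 0, so ω_n = 6.339 rad/s and ζ = 10.1/(2·6.339) = 0.7966.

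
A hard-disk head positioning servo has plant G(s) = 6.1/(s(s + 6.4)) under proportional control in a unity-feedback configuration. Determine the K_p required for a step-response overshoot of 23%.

K_p = 9.35

From %OS = 100·exp(−πζ/√(1−ζ²)) = 23%, ζ = −ln(0.23)/√(π²+ln²(0.23)) = 0.4237.
Characteristic equation s² + 6.4s + 6.1K_p = 0 gives ζ = 6.4/(2√(6.1K_p)).
Setting ζ = 0.4237: √(6.1K_p) = 6.4/(2·0.4237) = 7.552, so K_p = 57.03/6.1 = 9.35.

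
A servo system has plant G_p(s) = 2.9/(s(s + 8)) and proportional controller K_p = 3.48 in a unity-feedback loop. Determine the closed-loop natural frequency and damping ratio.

The closed-loop denominator is s(s+8) + 3.48·2.9 = s² + 8s + 10.09.
Matching s² + 2ζω_n s + ω_n²: ω_n = √10.09 = 3.177 rad/s and 2ζω_n = 8, so ζ = 8/(2·3.177) = 1.26.

ω_n = 3.18 rad/s, ζ = 1.26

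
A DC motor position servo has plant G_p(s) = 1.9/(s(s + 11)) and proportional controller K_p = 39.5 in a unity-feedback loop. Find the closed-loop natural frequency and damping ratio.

The closed-loop denominator is s(s+11) + 39.5·1.9 = s² + 11s + 75.05.
So ω_n² = 75.05 ⇒ ω_n = 8.663 rad/s, and ζ = 11/(2ω_n) = 0.635.

ω_n = 8.66 rad/s, ζ = 0.635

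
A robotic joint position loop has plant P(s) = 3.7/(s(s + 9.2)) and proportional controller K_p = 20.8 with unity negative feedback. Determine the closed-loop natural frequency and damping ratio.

With unity feedback the closed-loop characteristic equation is s² + 9.2s + 20.8·3.7 = s² + 9.2s + 76.96 = 0.
So ω_n² = 76.96 ⇒ ω_n = 8.773 rad/s, and ζ = 9.2/(2ω_n) = 0.524.

ω_n = 8.77 rad/s, ζ = 0.524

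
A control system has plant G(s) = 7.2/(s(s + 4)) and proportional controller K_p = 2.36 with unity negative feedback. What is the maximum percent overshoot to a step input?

From 1 + K_pG(s) = 0: s² + 4s + 16.99 = 0 ⇒ ω_n = 4.122, ζ = 0.4852.
%OS = 100·exp(−πζ/√(1−ζ²)) = 100·exp(−π·0.4852/√0.7646) = 17.5%.

17.5%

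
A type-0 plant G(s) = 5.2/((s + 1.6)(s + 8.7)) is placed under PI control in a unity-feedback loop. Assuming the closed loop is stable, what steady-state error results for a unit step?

0

The PI controller's integrator makes the forward path type 1, so e_ss to a step is zero.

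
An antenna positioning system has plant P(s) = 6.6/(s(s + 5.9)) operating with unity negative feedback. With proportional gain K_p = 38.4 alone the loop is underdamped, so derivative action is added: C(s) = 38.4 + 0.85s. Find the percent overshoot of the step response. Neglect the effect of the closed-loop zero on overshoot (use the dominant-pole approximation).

Forward path: (38.4 + 0.85s)·6.6/(s(s+5.9)). The closed-loop characteristic equation is s² + (5.9 + 6.6·0.85)s + 6.6·38.4 = 0.
That is s² + 11.51s + 253.4 = 0, so ω_n = 15.92 rad/s and ζ = 11.51/(2·15.92) = 0.3615.
%OS = 100·exp(−πζ/√(1−ζ²)) = 29.6%.

29.6%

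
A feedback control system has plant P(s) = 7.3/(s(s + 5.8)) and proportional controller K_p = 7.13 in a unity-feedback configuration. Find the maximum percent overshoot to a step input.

The closed-loop denominator s² + 5.8s + 52.05 gives ω_n = √52.05 = 7.214 and ζ = 5.8/(2ω_n) = 0.402.
%OS = 100·exp(−πζ/√(1−ζ²)) = 100·exp(−π·0.402/√0.8384) = 25.2%.

25.2%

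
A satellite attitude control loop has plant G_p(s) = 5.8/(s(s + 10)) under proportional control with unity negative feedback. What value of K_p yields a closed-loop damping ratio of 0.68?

K_p = 9.32

Closed-loop characteristic equation: s² + 10s + K_p·5.8 = 0.
So ω_n = √(5.8K_p) and 2ζω_n = 10, giving ζ = 10/(2√(5.8K_p)).
Setting ζ = 0.68: √(5.8K_p) = 10/(2·0.68) = 7.353, so K_p = 54.07/5.8 = 9.32.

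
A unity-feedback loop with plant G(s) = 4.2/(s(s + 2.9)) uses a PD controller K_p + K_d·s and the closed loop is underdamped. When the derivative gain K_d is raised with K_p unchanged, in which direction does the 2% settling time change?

Characteristic equation s² + (2.9 + 4.2K_d)s + 4.2K_p = 0: raising K_d increases ζω_n = (2.9+4.2K_d)/2 while the loop stays underdamped, so T_s ≈ 4/(ζω_n) decreases.

decrease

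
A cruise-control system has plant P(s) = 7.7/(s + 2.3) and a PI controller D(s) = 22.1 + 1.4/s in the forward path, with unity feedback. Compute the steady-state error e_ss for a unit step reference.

0

The open loop D(s)P(s) has a pole at the origin (type 1), so the static position error constant is infinite and e_ss = 1/(1+∞) = 0.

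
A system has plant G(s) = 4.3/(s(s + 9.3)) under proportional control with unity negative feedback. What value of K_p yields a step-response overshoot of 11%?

From %OS = 100·exp(−πζ/√(1−ζ²)) = 11%, ζ = −ln(0.11)/√(π²+ln²(0.11)) = 0.5749.
Characteristic equation s² + 9.3s + 4.3K_p = 0 gives ζ = 9.3/(2√(4.3K_p)).
Setting ζ = 0.5749: √(4.3K_p) = 9.3/(2·0.5749) = 8.089, so K_p = 65.42/4.3 = 15.2.

K_p = 15.2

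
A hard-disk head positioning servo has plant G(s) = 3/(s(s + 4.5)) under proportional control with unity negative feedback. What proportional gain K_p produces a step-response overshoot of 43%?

K_p = 25.1

From %OS = 100·exp(−πζ/√(1−ζ²)) = 43%, ζ = −ln(0.43)/√(π²+ln²(0.43)) = 0.2594.
Characteristic equation s² + 4.5s + 3K_p = 0 gives ζ = 4.5/(2√(3K_p)).
Setting ζ = 0.2594: √(3K_p) = 4.5/(2·0.2594) = 8.672, so K_p = 75.21/3 = 25.1.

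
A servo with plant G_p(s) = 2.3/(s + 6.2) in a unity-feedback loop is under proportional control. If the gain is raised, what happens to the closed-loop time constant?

The closed-loop bandwidth 6.2+K_p·2.3 grows with K_p, so τ shrinks.

decrease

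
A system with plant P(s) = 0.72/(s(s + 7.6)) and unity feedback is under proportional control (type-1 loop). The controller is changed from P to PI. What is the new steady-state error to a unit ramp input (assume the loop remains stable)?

The integrator raises the loop to type 2, so K_v → ∞ and e_ss to a ramp is zero.

0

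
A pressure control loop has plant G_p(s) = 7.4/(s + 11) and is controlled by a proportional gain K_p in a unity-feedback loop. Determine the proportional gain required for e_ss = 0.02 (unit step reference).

K_p = 72.8

Steady-state error for a unit step on this type-0 loop is 1/(1 + K_p·G_p(0)).
G_p(0) = 0.6727. Require 1/(1 + K_p·0.6727) = 0.02, so 1 + 0.6727·K_p = 50.
K_p = (50 − 1)/0.6727 = 72.8.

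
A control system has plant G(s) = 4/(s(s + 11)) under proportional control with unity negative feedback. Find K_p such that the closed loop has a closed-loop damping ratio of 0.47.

K_p = 34.2

Closed-loop characteristic equation: s² + 11s + K_p·4 = 0.
So ω_n = √(4K_p) and 2ζω_n = 11, giving ζ = 11/(2√(4K_p)).
Setting ζ = 0.47: √(4K_p) = 11/(2·0.47) = 11.7, so K_p = 136.9/4 = 34.2.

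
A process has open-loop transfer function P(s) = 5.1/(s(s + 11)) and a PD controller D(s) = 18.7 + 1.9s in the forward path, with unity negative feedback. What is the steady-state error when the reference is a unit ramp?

The loop has one pole at the origin (type 1). Velocity error constant K_v = lim_{s→0} s·D(s)P(s) = 18.7·5.1/11 = 8.67.
Steady-state error to a unit ramp: e_ss = 1/K_v = 0.115.

0.115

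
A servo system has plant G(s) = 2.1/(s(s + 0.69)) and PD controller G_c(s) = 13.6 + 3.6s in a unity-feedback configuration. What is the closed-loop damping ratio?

Forward path: (13.6 + 3.6s)·2.1/(s(s+0.69)). The closed-loop characteristic equation is s² + (0.69 + 2.1·3.6)s + 2.1·13.6 = 0.
That is s² + 8.25s + 28.56 = 0, so ω_n = 5.344 rad/s and ζ = 8.25/(2·5.344) = 0.7719.

ζ = 0.772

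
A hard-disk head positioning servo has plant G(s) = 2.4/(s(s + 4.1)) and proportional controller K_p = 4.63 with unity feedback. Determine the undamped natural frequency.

The closed-loop denominator is s(s+4.1) + 4.63·2.4 = s² + 4.1s + 11.11.
Matching s² + 2ζω_n s + ω_n²: ω_n = √11.11 = 3.333 rad/s and 2ζω_n = 4.1, so ζ = 4.1/(2·3.333) = 0.615.

ω_n = 3.33 rad/s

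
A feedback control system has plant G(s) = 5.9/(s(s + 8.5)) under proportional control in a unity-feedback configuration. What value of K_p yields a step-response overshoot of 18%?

From %OS = 100·exp(−πζ/√(1−ζ²)) = 18%, ζ = −ln(0.18)/√(π²+ln²(0.18)) = 0.4791.
Characteristic equation s² + 8.5s + 5.9K_p = 0 gives ζ = 8.5/(2√(5.9K_p)).
Setting ζ = 0.4791: √(5.9K_p) = 8.5/(2·0.4791) = 8.871, so K_p = 78.69/5.9 = 13.3.

K_p = 13.3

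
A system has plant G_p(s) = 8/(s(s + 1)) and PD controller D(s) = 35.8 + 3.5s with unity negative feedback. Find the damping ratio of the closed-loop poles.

Forward path: (35.8 + 3.5s)·8/(s(s+1)). The closed-loop characteristic equation is s² + (1 + 8·3.5)s + 8·35.8 = 0.
That is s² + 29s + 286.4 = 0, so ω_n = 16.92 rad/s and ζ = 29/(2·16.92) = 0.8568.

ζ = 0.857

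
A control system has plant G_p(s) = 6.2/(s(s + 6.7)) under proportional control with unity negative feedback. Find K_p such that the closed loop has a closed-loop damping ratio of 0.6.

K_p = 5.03

Closed-loop characteristic equation: s² + 6.7s + K_p·6.2 = 0.
So ω_n = √(6.2K_p) and 2ζω_n = 6.7, giving ζ = 6.7/(2√(6.2K_p)).
Setting ζ = 0.6: √(6.2K_p) = 6.7/(2·0.6) = 5.583, so K_p = 31.17/6.2 = 5.03.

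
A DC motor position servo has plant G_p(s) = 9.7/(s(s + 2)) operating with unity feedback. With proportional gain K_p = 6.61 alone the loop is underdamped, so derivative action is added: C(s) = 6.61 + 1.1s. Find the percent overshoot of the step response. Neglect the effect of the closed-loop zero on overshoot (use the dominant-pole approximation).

1.72%

Forward path: (6.61 + 1.1s)·9.7/(s(s+2)). The closed-loop characteristic equation is s² + (2 + 9.7·1.1)s + 9.7·6.61 = 0.
That is s² + 12.67s + 64.12 = 0, so ω_n = 8.007 rad/s and ζ = 12.67/(2·8.007) = 0.7912.
%OS = 100·exp(−πζ/√(1−ζ²)) = 1.72%.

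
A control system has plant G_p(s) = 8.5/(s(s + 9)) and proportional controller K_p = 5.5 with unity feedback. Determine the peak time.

From 1 + K_pG_p(s) = 0: s² + 9s + 46.75 = 0 ⇒ ω_n = 6.837, ζ = 0.6581.
Damped frequency ω_d = ω_n√(1−ζ²) = 5.148 rad/s, so peak time T_p = π/ω_d = 0.61 s.

T_p = 0.61 s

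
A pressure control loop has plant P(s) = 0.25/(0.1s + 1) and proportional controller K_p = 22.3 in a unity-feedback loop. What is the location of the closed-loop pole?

Closed loop: T(s) = K_p·P/(1+K_p·P) = 5.575/(0.1s + 1 + 5.575), with pole at s = −(1 + 5.575)/0.1 = −65.75.

s = -65.75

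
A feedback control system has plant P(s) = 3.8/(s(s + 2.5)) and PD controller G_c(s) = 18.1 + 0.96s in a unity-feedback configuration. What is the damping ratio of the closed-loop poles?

Forward path: (18.1 + 0.96s)·3.8/(s(s+2.5)). The closed-loop characteristic equation is s² + (2.5 + 3.8·0.96)s + 3.8·18.1 = 0.
That is s² + 6.148s + 68.78 = 0, so ω_n = 8.293 rad/s and ζ = 6.148/(2·8.293) = 0.3707.

ζ = 0.371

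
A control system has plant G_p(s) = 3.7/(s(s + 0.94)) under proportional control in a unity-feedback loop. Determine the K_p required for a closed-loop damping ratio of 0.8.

Closed-loop characteristic equation: s² + 0.94s + K_p·3.7 = 0.
So ω_n = √(3.7K_p) and 2ζω_n = 0.94, giving ζ = 0.94/(2√(3.7K_p)).
Setting ζ = 0.8: √(3.7K_p) = 0.94/(2·0.8) = 0.5875, so K_p = 0.3452/3.7 = 0.0933.

K_p = 0.0933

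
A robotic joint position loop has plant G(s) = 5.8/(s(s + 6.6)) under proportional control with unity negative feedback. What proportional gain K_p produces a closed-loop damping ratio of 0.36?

K_p = 14.5

Closed-loop characteristic equation: s² + 6.6s + K_p·5.8 = 0.
So ω_n = √(5.8K_p) and 2ζω_n = 6.6, giving ζ = 6.6/(2√(5.8K_p)).
Setting ζ = 0.36: √(5.8K_p) = 6.6/(2·0.36) = 9.167, so K_p = 84.03/5.8 = 14.5.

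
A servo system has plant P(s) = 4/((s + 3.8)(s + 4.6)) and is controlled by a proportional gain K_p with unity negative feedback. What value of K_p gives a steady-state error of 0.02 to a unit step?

For a type-0 loop with proportional control, e_ss = 1/(1 + K_p·P(0)).
P(0) = 0.2288. Require 1/(1 + K_p·0.2288) = 0.02, so 1 + 0.2288·K_p = 50.
K_p = (50 − 1)/0.2288 = 214.

K_p = 214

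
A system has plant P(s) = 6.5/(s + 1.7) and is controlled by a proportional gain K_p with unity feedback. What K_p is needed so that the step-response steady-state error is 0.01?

For a type-0 loop with proportional control, e_ss = 1/(1 + K_p·P(0)).
P(0) = 3.824. Require 1/(1 + K_p·3.824) = 0.01, so 1 + 3.824·K_p = 100.
K_p = (100 − 1)/3.824 = 25.9.

K_p = 25.9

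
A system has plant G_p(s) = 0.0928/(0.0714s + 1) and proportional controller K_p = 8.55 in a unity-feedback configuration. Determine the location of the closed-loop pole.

Closed loop: T(s) = K_p·G_p/(1+K_p·G_p) = 0.7934/(0.0714s + 1 + 0.7934), with pole at s = −(1 + 0.7934)/0.0714 = −25.12.

s = -25.12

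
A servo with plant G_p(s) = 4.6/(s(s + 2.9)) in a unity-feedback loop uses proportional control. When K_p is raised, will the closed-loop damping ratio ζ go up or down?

decrease

ζ = 2.9/(2√(4.6K_p)); increasing K_p raises the denominator, so ζ falls.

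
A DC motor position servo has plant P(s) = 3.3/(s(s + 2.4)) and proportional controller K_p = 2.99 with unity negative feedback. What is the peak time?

Closed-loop characteristic equation: s² + 2.4s + 9.867 = 0, so ω_n = 3.141 rad/s and ζ = 2.4/(2·3.141) = 0.382.
Damped frequency ω_d = ω_n√(1−ζ²) = 2.903 rad/s, so peak time T_p = π/ω_d = 1.08 s.

T_p = 1.08 s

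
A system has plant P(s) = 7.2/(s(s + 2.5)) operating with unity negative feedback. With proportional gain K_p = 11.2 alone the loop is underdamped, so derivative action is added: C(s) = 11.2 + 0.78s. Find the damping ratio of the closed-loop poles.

ζ = 0.452

Forward path: (11.2 + 0.78s)·7.2/(s(s+2.5)). The closed-loop characteristic equation is s² + (2.5 + 7.2·0.78)s + 7.2·11.2 = 0.
That is s² + 8.116s + 80.64 = 0, so ω_n = 8.98 rad/s and ζ = 8.116/(2·8.98) = 0.4519.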